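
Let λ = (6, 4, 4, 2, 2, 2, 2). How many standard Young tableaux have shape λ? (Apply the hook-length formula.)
# SYT of shape (6, 4, 4, 2, 2, 2, 2) = 1018467450

Hook-length formula: f^λ = n! / Π hook(c), product over all cells c of the Young diagram. For λ = (6, 4, 4, 2, 2, 2, 2), n = 22 boxes. Hook lengths by row (left-to-right, top-to-bottom): [12, 11, 6, 5, 2, 1]; [9, 8, 3, 2]; [8, 7, 2, 1]; [5, 4]; [4, 3]; [3, 2]; [2, 1]. Product of hooks = 1103619686400. So f^λ = 22! / 1103619686400 = 1124000727777607680000 / 1103619686400 = 1018467450.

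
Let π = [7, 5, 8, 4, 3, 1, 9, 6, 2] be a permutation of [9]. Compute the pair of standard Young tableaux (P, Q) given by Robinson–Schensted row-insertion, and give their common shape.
P = [1, 2, 9] / [3, 6] / [4, 8] / [5] / [7];  Q = [1, 3, 7] / [2, 8] / [4, 9] / [5] / [6];  common shape = (3, 2, 2, 1, 1)

Row-insert the values π_1, π_2, … into P one at a time, bumping the leftmost entry strictly greater than the inserted value down to the next row. The recording tableau Q records, in position (i, j), the step at which that cell was added to P.
  Insert 7 (step 1): P = [7];  Q = [1]
  Insert 5 (step 2): P = [5] / [7];  Q = [1] / [2]
  Insert 8 (step 3): P = [5, 8] / [7];  Q = [1, 3] / [2]
  Insert 4 (step 4): P = [4, 8] / [5] / [7];  Q = [1, 3] / [2] / [4]
  Insert 3 (step 5): P = [3, 8] / [4] / [5] / [7];  Q = [1, 3] / [2] / [4] / [5]
  Insert 1 (step 6): P = [1, 8] / [3] / [4] / [5] / [7];  Q = [1, 3] / [2] / [4] / [5] / [6]
  Insert 9 (step 7): P = [1, 8, 9] / [3] / [4] / [5] / [7];  Q = [1, 3, 7] / [2] / [4] / [5] / [6]
  Insert 6 (step 8): P = [1, 6, 9] / [3, 8] / [4] / [5] / [7];  Q = [1, 3, 7] / [2, 8] / [4] / [5] / [6]
  Insert 2 (step 9): P = [1, 2, 9] / [3, 6] / [4, 8] / [5] / [7];  Q = [1, 3, 7] / [2, 8] / [4, 9] / [5] / [6]
Final shape: (3, 2, 2, 1, 1).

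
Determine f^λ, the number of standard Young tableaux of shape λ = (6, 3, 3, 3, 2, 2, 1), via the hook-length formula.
# SYT of shape (6, 3, 3, 3, 2, 2, 1) = 83140200

Hook-length formula: f^λ = n! / Π hook(c), product over all cells c of the Young diagram. For λ = (6, 3, 3, 3, 2, 2, 1), n = 20 boxes. Hook lengths by row (left-to-right, top-to-bottom): [12, 10, 7, 3, 2, 1]; [8, 6, 3]; [7, 5, 2]; [6, 4, 1]; [4, 2]; [3, 1]; [1]. Product of hooks = 29262643200. So f^λ = 20! / 29262643200 = 2432902008176640000 / 29262643200 = 83140200.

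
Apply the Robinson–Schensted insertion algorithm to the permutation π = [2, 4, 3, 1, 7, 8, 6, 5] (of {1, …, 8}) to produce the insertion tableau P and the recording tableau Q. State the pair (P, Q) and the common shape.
P = [1, 3, 5, 8] / [2, 6] / [4, 7];  Q = [1, 2, 5, 6] / [3, 7] / [4, 8];  common shape = (4, 2, 2)

Row-insert the values π_1, π_2, … into P one at a time, bumping the leftmost entry strictly greater than the inserted value down to the next row. The recording tableau Q records, in position (i, j), the step at which that cell was added to P.
  Insert 2 (step 1): P = [2];  Q = [1]
  Insert 4 (step 2): P = [2, 4];  Q = [1, 2]
  Insert 3 (step 3): P = [2, 3] / [4];  Q = [1, 2] / [3]
  Insert 1 (step 4): P = [1, 3] / [2] / [4];  Q = [1, 2] / [3] / [4]
  Insert 7 (step 5): P = [1, 3, 7] / [2] / [4];  Q = [1, 2, 5] / [3] / [4]
  Insert 8 (step 6): P = [1, 3, 7, 8] / [2] / [4];  Q = [1, 2, 5, 6] / [3] / [4]
  Insert 6 (step 7): P = [1, 3, 6, 8] / [2, 7] / [4];  Q = [1, 2, 5, 6] / [3, 7] / [4]
  Insert 5 (step 8): P = [1, 3, 5, 8] / [2, 6] / [4, 7];  Q = [1, 2, 5, 6] / [3, 7] / [4, 8]
Final shape: (4, 2, 2).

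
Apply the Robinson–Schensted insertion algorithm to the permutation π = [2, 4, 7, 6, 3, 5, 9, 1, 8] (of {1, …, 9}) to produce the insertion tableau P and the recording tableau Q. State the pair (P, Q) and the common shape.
P = [1, 3, 5, 8] / [2, 6, 9] / [4] / [7];  Q = [1, 2, 3, 7] / [4, 6, 9] / [5] / [8];  common shape = (4, 3, 1, 1)

Row-insert the values π_1, π_2, … into P one at a time, bumping the leftmost entry strictly greater than the inserted value down to the next row. The recording tableau Q records, in position (i, j), the step at which that cell was added to P.
  Insert 2 (step 1): P = [2];  Q = [1]
  Insert 4 (step 2): P = [2, 4];  Q = [1, 2]
  Insert 7 (step 3): P = [2, 4, 7];  Q = [1, 2, 3]
  Insert 6 (step 4): P = [2, 4, 6] / [7];  Q = [1, 2, 3] / [4]
  Insert 3 (step 5): P = [2, 3, 6] / [4] / [7];  Q = [1, 2, 3] / [4] / [5]
  Insert 5 (step 6): P = [2, 3, 5] / [4, 6] / [7];  Q = [1, 2, 3] / [4, 6] / [5]
  Insert 9 (step 7): P = [2, 3, 5, 9] / [4, 6] / [7];  Q = [1, 2, 3, 7] / [4, 6] / [5]
  Insert 1 (step 8): P = [1, 3, 5, 9] / [2, 6] / [4] / [7];  Q = [1, 2, 3, 7] / [4, 6] / [5] / [8]
  Insert 8 (step 9): P = [1, 3, 5, 8] / [2, 6, 9] / [4] / [7];  Q = [1, 2, 3, 7] / [4, 6, 9] / [5] / [8]
Final shape: (4, 3, 1, 1).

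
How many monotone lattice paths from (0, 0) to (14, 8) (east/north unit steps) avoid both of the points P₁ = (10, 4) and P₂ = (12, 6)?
Number of paths = 174352

Inclusion–exclusion. Total paths: C(22, 14) = 319770. Through P₁: C(14, 10)·C(8, 4) = 70070. Through P₂: C(18, 12)·C(4, 2) = 111384. Since P₁ is strictly southwest of P₂, a monotone path through both must visit P₁ then P₂; paths through both = C(14, 10)·C(4, 2)·C(4, 2) = 36036. Avoid both = 319770 − 70070 − 111384 + 36036 = 174352.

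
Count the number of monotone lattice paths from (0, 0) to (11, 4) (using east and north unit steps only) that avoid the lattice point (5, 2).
Number of paths = 777

Total paths from (0, 0) to (11, 4): C(15, 11) = 1365. Paths through (5, 2): (paths (0, 0) → (5, 2)) × (paths (5, 2) → (11, 4)) = C(7, 5) · C(8, 6) = 21 · 28 = 588. Avoidance count = 1365 − 588 = 777.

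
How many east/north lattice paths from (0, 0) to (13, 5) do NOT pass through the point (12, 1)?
Number of paths = 8503

Total paths from (0, 0) to (13, 5): C(18, 13) = 8568. Paths through (12, 1): (paths (0, 0) → (12, 1)) × (paths (12, 1) → (13, 5)) = C(13, 12) · C(5, 1) = 13 · 5 = 65. Avoidance count = 8568 − 65 = 8503.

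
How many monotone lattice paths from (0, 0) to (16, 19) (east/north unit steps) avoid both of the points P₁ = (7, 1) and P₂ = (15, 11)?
Number of paths = 3956049486

Inclusion–exclusion. Total paths: C(35, 16) = 4059928950. Through P₁: C(8, 7)·C(27, 9) = 37494600. Through P₂: C(26, 15)·C(9, 1) = 69535440. Since P₁ is strictly southwest of P₂, a monotone path through both must visit P₁ then P₂; paths through both = C(8, 7)·C(18, 8)·C(9, 1) = 3150576. Avoid both = 4059928950 − 37494600 − 69535440 + 3150576 = 3956049486.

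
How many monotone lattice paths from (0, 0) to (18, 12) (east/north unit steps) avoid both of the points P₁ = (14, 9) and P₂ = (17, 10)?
Number of paths = 42389000

Inclusion–exclusion. Total paths: C(30, 18) = 86493225. Through P₁: C(23, 14)·C(7, 4) = 28601650. Through P₂: C(27, 17)·C(3, 1) = 25308855. Since P₁ is strictly southwest of P₂, a monotone path through both must visit P₁ then P₂; paths through both = C(23, 14)·C(4, 3)·C(3, 1) = 9806280. Avoid both = 86493225 − 28601650 − 25308855 + 9806280 = 42389000.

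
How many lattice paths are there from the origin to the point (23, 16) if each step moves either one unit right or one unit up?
Number of paths = 37711260990

A monotone lattice path from (0, 0) to (23, 16) consists of 23 east steps and 16 north steps in some order, so it is determined by which 23 of the 39 steps are east. The count is C(39, 23) = 37711260990.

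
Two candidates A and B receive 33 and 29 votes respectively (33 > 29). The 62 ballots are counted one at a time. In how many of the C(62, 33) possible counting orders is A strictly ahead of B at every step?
Strict-lead orderings = 26444792798594380

Total orderings of the 62 votes with 33 for A: C(62, 33) = 409894288378212890. By the Bertrand ballot formula (Cycle Lemma / reflection principle), the number of orderings in which A is strictly ahead of B throughout is (p − q)/(p + q) · C(p + q, p) = (33 − 29)/(33 + 29) · 409894288378212890 = 26444792798594380.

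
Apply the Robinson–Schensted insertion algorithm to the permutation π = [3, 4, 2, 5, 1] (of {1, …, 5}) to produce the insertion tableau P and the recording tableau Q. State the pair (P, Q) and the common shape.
P = [1, 4, 5] / [2] / [3];  Q = [1, 2, 4] / [3] / [5];  common shape = (3, 1, 1)

Row-insert the values π_1, π_2, … into P one at a time, bumping the leftmost entry strictly greater than the inserted value down to the next row. The recording tableau Q records, in position (i, j), the step at which that cell was added to P.
  Insert 3 (step 1): P = [3];  Q = [1]
  Insert 4 (step 2): P = [3, 4];  Q = [1, 2]
  Insert 2 (step 3): P = [2, 4] / [3];  Q = [1, 2] / [3]
  Insert 5 (step 4): P = [2, 4, 5] / [3];  Q = [1, 2, 4] / [3]
  Insert 1 (step 5): P = [1, 4, 5] / [2] / [3];  Q = [1, 2, 4] / [3] / [5]
Final shape: (3, 1, 1).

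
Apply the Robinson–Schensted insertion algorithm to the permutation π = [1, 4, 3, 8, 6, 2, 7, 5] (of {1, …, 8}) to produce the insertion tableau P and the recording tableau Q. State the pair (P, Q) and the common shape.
P = [1, 2, 5, 7] / [3, 6] / [4, 8];  Q = [1, 2, 4, 7] / [3, 5] / [6, 8];  common shape = (4, 2, 2)

Row-insert the values π_1, π_2, … into P one at a time, bumping the leftmost entry strictly greater than the inserted value down to the next row. The recording tableau Q records, in position (i, j), the step at which that cell was added to P.
  Insert 1 (step 1): P = [1];  Q = [1]
  Insert 4 (step 2): P = [1, 4];  Q = [1, 2]
  Insert 3 (step 3): P = [1, 3] / [4];  Q = [1, 2] / [3]
  Insert 8 (step 4): P = [1, 3, 8] / [4];  Q = [1, 2, 4] / [3]
  Insert 6 (step 5): P = [1, 3, 6] / [4, 8];  Q = [1, 2, 4] / [3, 5]
  Insert 2 (step 6): P = [1, 2, 6] / [3, 8] / [4];  Q = [1, 2, 4] / [3, 5] / [6]
  Insert 7 (step 7): P = [1, 2, 6, 7] / [3, 8] / [4];  Q = [1, 2, 4, 7] / [3, 5] / [6]
  Insert 5 (step 8): P = [1, 2, 5, 7] / [3, 6] / [4, 8];  Q = [1, 2, 4, 7] / [3, 5] / [6, 8]
Final shape: (4, 2, 2).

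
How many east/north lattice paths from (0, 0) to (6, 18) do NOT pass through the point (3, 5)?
Number of paths = 103236

Total paths from (0, 0) to (6, 18): C(24, 6) = 134596. Paths through (3, 5): (paths (0, 0) → (3, 5)) × (paths (3, 5) → (6, 18)) = C(8, 3) · C(16, 3) = 56 · 560 = 31360. Avoidance count = 134596 − 31360 = 103236.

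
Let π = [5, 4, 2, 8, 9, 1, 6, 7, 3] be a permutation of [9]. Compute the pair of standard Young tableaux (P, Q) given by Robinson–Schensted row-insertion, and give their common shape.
P = [1, 3, 7] / [2, 6, 9] / [4, 8] / [5];  Q = [1, 4, 5] / [2, 7, 8] / [3, 9] / [6];  common shape = (3, 3, 2, 1)

Row-insert the values π_1, π_2, … into P one at a time, bumping the leftmost entry strictly greater than the inserted value down to the next row. The recording tableau Q records, in position (i, j), the step at which that cell was added to P.
  Insert 5 (step 1): P = [5];  Q = [1]
  Insert 4 (step 2): P = [4] / [5];  Q = [1] / [2]
  Insert 2 (step 3): P = [2] / [4] / [5];  Q = [1] / [2] / [3]
  Insert 8 (step 4): P = [2, 8] / [4] / [5];  Q = [1, 4] / [2] / [3]
  Insert 9 (step 5): P = [2, 8, 9] / [4] / [5];  Q = [1, 4, 5] / [2] / [3]
  Insert 1 (step 6): P = [1, 8, 9] / [2] / [4] / [5];  Q = [1, 4, 5] / [2] / [3] / [6]
  Insert 6 (step 7): P = [1, 6, 9] / [2, 8] / [4] / [5];  Q = [1, 4, 5] / [2, 7] / [3] / [6]
  Insert 7 (step 8): P = [1, 6, 7] / [2, 8, 9] / [4] / [5];  Q = [1, 4, 5] / [2, 7, 8] / [3] / [6]
  Insert 3 (step 9): P = [1, 3, 7] / [2, 6, 9] / [4, 8] / [5];  Q = [1, 4, 5] / [2, 7, 8] / [3, 9] / [6]
Final shape: (3, 3, 2, 1).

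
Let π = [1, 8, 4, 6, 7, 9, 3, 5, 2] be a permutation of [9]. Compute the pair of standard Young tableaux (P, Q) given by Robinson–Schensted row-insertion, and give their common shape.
P = [1, 2, 5, 7, 9] / [3, 6] / [4] / [8];  Q = [1, 2, 4, 5, 6] / [3, 8] / [7] / [9];  common shape = (5, 2, 1, 1)

Row-insert the values π_1, π_2, … into P one at a time, bumping the leftmost entry strictly greater than the inserted value down to the next row. The recording tableau Q records, in position (i, j), the step at which that cell was added to P.
  Insert 1 (step 1): P = [1];  Q = [1]
  Insert 8 (step 2): P = [1, 8];  Q = [1, 2]
  Insert 4 (step 3): P = [1, 4] / [8];  Q = [1, 2] / [3]
  Insert 6 (step 4): P = [1, 4, 6] / [8];  Q = [1, 2, 4] / [3]
  Insert 7 (step 5): P = [1, 4, 6, 7] / [8];  Q = [1, 2, 4, 5] / [3]
  Insert 9 (step 6): P = [1, 4, 6, 7, 9] / [8];  Q = [1, 2, 4, 5, 6] / [3]
  Insert 3 (step 7): P = [1, 3, 6, 7, 9] / [4] / [8];  Q = [1, 2, 4, 5, 6] / [3] / [7]
  Insert 5 (step 8): P = [1, 3, 5, 7, 9] / [4, 6] / [8];  Q = [1, 2, 4, 5, 6] / [3, 8] / [7]
  Insert 2 (step 9): P = [1, 2, 5, 7, 9] / [3, 6] / [4] / [8];  Q = [1, 2, 4, 5, 6] / [3, 8] / [7] / [9]
Final shape: (5, 2, 1, 1).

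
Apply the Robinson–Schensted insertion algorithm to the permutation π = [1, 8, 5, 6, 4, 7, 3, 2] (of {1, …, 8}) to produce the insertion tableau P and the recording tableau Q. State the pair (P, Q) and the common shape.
P = [1, 2, 6, 7] / [3] / [4] / [5] / [8];  Q = [1, 2, 4, 6] / [3] / [5] / [7] / [8];  common shape = (4, 1, 1, 1, 1)

Row-insert the values π_1, π_2, … into P one at a time, bumping the leftmost entry strictly greater than the inserted value down to the next row. The recording tableau Q records, in position (i, j), the step at which that cell was added to P.
  Insert 1 (step 1): P = [1];  Q = [1]
  Insert 8 (step 2): P = [1, 8];  Q = [1, 2]
  Insert 5 (step 3): P = [1, 5] / [8];  Q = [1, 2] / [3]
  Insert 6 (step 4): P = [1, 5, 6] / [8];  Q = [1, 2, 4] / [3]
  Insert 4 (step 5): P = [1, 4, 6] / [5] / [8];  Q = [1, 2, 4] / [3] / [5]
  Insert 7 (step 6): P = [1, 4, 6, 7] / [5] / [8];  Q = [1, 2, 4, 6] / [3] / [5]
  Insert 3 (step 7): P = [1, 3, 6, 7] / [4] / [5] / [8];  Q = [1, 2, 4, 6] / [3] / [5] / [7]
  Insert 2 (step 8): P = [1, 2, 6, 7] / [3] / [4] / [5] / [8];  Q = [1, 2, 4, 6] / [3] / [5] / [7] / [8]
Final shape: (4, 1, 1, 1, 1).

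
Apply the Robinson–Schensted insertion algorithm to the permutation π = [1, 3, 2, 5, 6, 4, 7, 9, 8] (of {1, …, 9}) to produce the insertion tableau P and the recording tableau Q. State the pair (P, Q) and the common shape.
P = [1, 2, 4, 6, 7, 8] / [3, 5, 9];  Q = [1, 2, 4, 5, 7, 8] / [3, 6, 9];  common shape = (6, 3)

Row-insert the values π_1, π_2, … into P one at a time, bumping the leftmost entry strictly greater than the inserted value down to the next row. The recording tableau Q records, in position (i, j), the step at which that cell was added to P.
  Insert 1 (step 1): P = [1];  Q = [1]
  Insert 3 (step 2): P = [1, 3];  Q = [1, 2]
  Insert 2 (step 3): P = [1, 2] / [3];  Q = [1, 2] / [3]
  Insert 5 (step 4): P = [1, 2, 5] / [3];  Q = [1, 2, 4] / [3]
  Insert 6 (step 5): P = [1, 2, 5, 6] / [3];  Q = [1, 2, 4, 5] / [3]
  Insert 4 (step 6): P = [1, 2, 4, 6] / [3, 5];  Q = [1, 2, 4, 5] / [3, 6]
  Insert 7 (step 7): P = [1, 2, 4, 6, 7] / [3, 5];  Q = [1, 2, 4, 5, 7] / [3, 6]
  Insert 9 (step 8): P = [1, 2, 4, 6, 7, 9] / [3, 5];  Q = [1, 2, 4, 5, 7, 8] / [3, 6]
  Insert 8 (step 9): P = [1, 2, 4, 6, 7, 8] / [3, 5, 9];  Q = [1, 2, 4, 5, 7, 8] / [3, 6, 9]
Final shape: (6, 3).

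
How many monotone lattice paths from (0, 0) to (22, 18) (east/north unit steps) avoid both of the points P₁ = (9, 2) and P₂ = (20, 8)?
Number of paths = 109487536425

Inclusion–exclusion. Total paths: C(40, 22) = 113380261800. Through P₁: C(11, 9)·C(29, 13) = 3732515325. Through P₂: C(28, 20)·C(12, 2) = 205134930. Since P₁ is strictly southwest of P₂, a monotone path through both must visit P₁ then P₂; paths through both = C(11, 9)·C(17, 11)·C(12, 2) = 44924880. Avoid both = 113380261800 − 3732515325 − 205134930 + 44924880 = 109487536425.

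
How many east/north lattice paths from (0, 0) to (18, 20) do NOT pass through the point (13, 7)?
Number of paths = 32913809250

Total paths from (0, 0) to (18, 20): C(38, 18) = 33578000610. Paths through (13, 7): (paths (0, 0) → (13, 7)) × (paths (13, 7) → (18, 20)) = C(20, 13) · C(18, 5) = 77520 · 8568 = 664191360. Avoidance count = 33578000610 − 664191360 = 32913809250.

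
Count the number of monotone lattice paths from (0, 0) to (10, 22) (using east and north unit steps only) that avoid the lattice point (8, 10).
Number of paths = 60530262

Total paths from (0, 0) to (10, 22): C(32, 10) = 64512240. Paths through (8, 10): (paths (0, 0) → (8, 10)) × (paths (8, 10) → (10, 22)) = C(18, 8) · C(14, 2) = 43758 · 91 = 3981978. Avoidance count = 64512240 − 3981978 = 60530262.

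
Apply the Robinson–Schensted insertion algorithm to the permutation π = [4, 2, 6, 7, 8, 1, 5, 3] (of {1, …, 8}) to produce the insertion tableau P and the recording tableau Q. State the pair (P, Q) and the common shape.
P = [1, 3, 7, 8] / [2, 5] / [4, 6];  Q = [1, 3, 4, 5] / [2, 7] / [6, 8];  common shape = (4, 2, 2)

Row-insert the values π_1, π_2, … into P one at a time, bumping the leftmost entry strictly greater than the inserted value down to the next row. The recording tableau Q records, in position (i, j), the step at which that cell was added to P.
  Insert 4 (step 1): P = [4];  Q = [1]
  Insert 2 (step 2): P = [2] / [4];  Q = [1] / [2]
  Insert 6 (step 3): P = [2, 6] / [4];  Q = [1, 3] / [2]
  Insert 7 (step 4): P = [2, 6, 7] / [4];  Q = [1, 3, 4] / [2]
  Insert 8 (step 5): P = [2, 6, 7, 8] / [4];  Q = [1, 3, 4, 5] / [2]
  Insert 1 (step 6): P = [1, 6, 7, 8] / [2] / [4];  Q = [1, 3, 4, 5] / [2] / [6]
  Insert 5 (step 7): P = [1, 5, 7, 8] / [2, 6] / [4];  Q = [1, 3, 4, 5] / [2, 7] / [6]
  Insert 3 (step 8): P = [1, 3, 7, 8] / [2, 5] / [4, 6];  Q = [1, 3, 4, 5] / [2, 7] / [6, 8]
Final shape: (4, 2, 2).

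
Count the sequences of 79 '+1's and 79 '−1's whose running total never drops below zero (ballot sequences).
C_79 = 289450081175264899454283846029490767264392230

These ballot sequences are counted by the Catalan number C_n = (1/(n + 1)) · C(2n, n). For n = 79: C_79 = (1/80) · C(158, 79) = 23156006494021191956342707682359261381151378400/80 = 289450081175264899454283846029490767264392230.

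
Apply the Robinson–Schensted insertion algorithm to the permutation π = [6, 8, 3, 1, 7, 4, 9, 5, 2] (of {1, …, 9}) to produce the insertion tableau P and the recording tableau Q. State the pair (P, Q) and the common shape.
P = [1, 2, 5] / [3, 4, 9] / [6, 7] / [8];  Q = [1, 2, 7] / [3, 5, 8] / [4, 6] / [9];  common shape = (3, 3, 2, 1)

Row-insert the values π_1, π_2, … into P one at a time, bumping the leftmost entry strictly greater than the inserted value down to the next row. The recording tableau Q records, in position (i, j), the step at which that cell was added to P.
  Insert 6 (step 1): P = [6];  Q = [1]
  Insert 8 (step 2): P = [6, 8];  Q = [1, 2]
  Insert 3 (step 3): P = [3, 8] / [6];  Q = [1, 2] / [3]
  Insert 1 (step 4): P = [1, 8] / [3] / [6];  Q = [1, 2] / [3] / [4]
  Insert 7 (step 5): P = [1, 7] / [3, 8] / [6];  Q = [1, 2] / [3, 5] / [4]
  Insert 4 (step 6): P = [1, 4] / [3, 7] / [6, 8];  Q = [1, 2] / [3, 5] / [4, 6]
  Insert 9 (step 7): P = [1, 4, 9] / [3, 7] / [6, 8];  Q = [1, 2, 7] / [3, 5] / [4, 6]
  Insert 5 (step 8): P = [1, 4, 5] / [3, 7, 9] / [6, 8];  Q = [1, 2, 7] / [3, 5, 8] / [4, 6]
  Insert 2 (step 9): P = [1, 2, 5] / [3, 4, 9] / [6, 7] / [8];  Q = [1, 2, 7] / [3, 5, 8] / [4, 6] / [9]
Final shape: (3, 3, 2, 1).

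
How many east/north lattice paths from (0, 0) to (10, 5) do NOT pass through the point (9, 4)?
Number of paths = 1573

Total paths from (0, 0) to (10, 5): C(15, 10) = 3003. Paths through (9, 4): (paths (0, 0) → (9, 4)) × (paths (9, 4) → (10, 5)) = C(13, 9) · C(2, 1) = 715 · 2 = 1430. Avoidance count = 3003 − 1430 = 1573.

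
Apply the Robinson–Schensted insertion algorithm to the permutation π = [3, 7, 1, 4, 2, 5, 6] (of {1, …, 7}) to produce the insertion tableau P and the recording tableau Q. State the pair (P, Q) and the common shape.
P = [1, 2, 5, 6] / [3, 4] / [7];  Q = [1, 2, 6, 7] / [3, 4] / [5];  common shape = (4, 2, 1)

Row-insert the values π_1, π_2, … into P one at a time, bumping the leftmost entry strictly greater than the inserted value down to the next row. The recording tableau Q records, in position (i, j), the step at which that cell was added to P.
  Insert 3 (step 1): P = [3];  Q = [1]
  Insert 7 (step 2): P = [3, 7];  Q = [1, 2]
  Insert 1 (step 3): P = [1, 7] / [3];  Q = [1, 2] / [3]
  Insert 4 (step 4): P = [1, 4] / [3, 7];  Q = [1, 2] / [3, 4]
  Insert 2 (step 5): P = [1, 2] / [3, 4] / [7];  Q = [1, 2] / [3, 4] / [5]
  Insert 5 (step 6): P = [1, 2, 5] / [3, 4] / [7];  Q = [1, 2, 6] / [3, 4] / [5]
  Insert 6 (step 7): P = [1, 2, 5, 6] / [3, 4] / [7];  Q = [1, 2, 6, 7] / [3, 4] / [5]
Final shape: (4, 2, 1).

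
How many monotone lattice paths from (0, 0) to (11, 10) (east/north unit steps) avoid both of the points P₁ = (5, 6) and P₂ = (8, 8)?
Number of paths = 173196

Inclusion–exclusion. Total paths: C(21, 11) = 352716. Through P₁: C(11, 5)·C(10, 6) = 97020. Through P₂: C(16, 8)·C(5, 3) = 128700. Since P₁ is strictly southwest of P₂, a monotone path through both must visit P₁ then P₂; paths through both = C(11, 5)·C(5, 3)·C(5, 3) = 46200. Avoid both = 352716 − 97020 − 128700 + 46200 = 173196.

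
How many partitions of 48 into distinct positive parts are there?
q(48) = 2910

A partition into distinct parts is a strictly decreasing sequence summing to n. The recurrence d(n, m) = d(n, m−1) + d(n−m, m−1) (use part m at most once) with q(n) = d(n, n) gives q(48) = 2910. (Euler's theorem: # distinct-part partitions = # odd-part partitions.)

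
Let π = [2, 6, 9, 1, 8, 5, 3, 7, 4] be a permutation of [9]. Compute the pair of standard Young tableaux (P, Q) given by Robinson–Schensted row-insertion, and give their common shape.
P = [1, 3, 4] / [2, 5, 7] / [6, 8] / [9];  Q = [1, 2, 3] / [4, 5, 8] / [6, 9] / [7];  common shape = (3, 3, 2, 1)

Row-insert the values π_1, π_2, … into P one at a time, bumping the leftmost entry strictly greater than the inserted value down to the next row. The recording tableau Q records, in position (i, j), the step at which that cell was added to P.
  Insert 2 (step 1): P = [2];  Q = [1]
  Insert 6 (step 2): P = [2, 6];  Q = [1, 2]
  Insert 9 (step 3): P = [2, 6, 9];  Q = [1, 2, 3]
  Insert 1 (step 4): P = [1, 6, 9] / [2];  Q = [1, 2, 3] / [4]
  Insert 8 (step 5): P = [1, 6, 8] / [2, 9];  Q = [1, 2, 3] / [4, 5]
  Insert 5 (step 6): P = [1, 5, 8] / [2, 6] / [9];  Q = [1, 2, 3] / [4, 5] / [6]
  Insert 3 (step 7): P = [1, 3, 8] / [2, 5] / [6] / [9];  Q = [1, 2, 3] / [4, 5] / [6] / [7]
  Insert 7 (step 8): P = [1, 3, 7] / [2, 5, 8] / [6] / [9];  Q = [1, 2, 3] / [4, 5, 8] / [6] / [7]
  Insert 4 (step 9): P = [1, 3, 4] / [2, 5, 7] / [6, 8] / [9];  Q = [1, 2, 3] / [4, 5, 8] / [6, 9] / [7]
Final shape: (3, 3, 2, 1).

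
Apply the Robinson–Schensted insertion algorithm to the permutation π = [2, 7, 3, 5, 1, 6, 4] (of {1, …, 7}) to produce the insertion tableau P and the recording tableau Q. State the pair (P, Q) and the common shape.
P = [1, 3, 4, 6] / [2, 5] / [7];  Q = [1, 2, 4, 6] / [3, 7] / [5];  common shape = (4, 2, 1)

Row-insert the values π_1, π_2, … into P one at a time, bumping the leftmost entry strictly greater than the inserted value down to the next row. The recording tableau Q records, in position (i, j), the step at which that cell was added to P.
  Insert 2 (step 1): P = [2];  Q = [1]
  Insert 7 (step 2): P = [2, 7];  Q = [1, 2]
  Insert 3 (step 3): P = [2, 3] / [7];  Q = [1, 2] / [3]
  Insert 5 (step 4): P = [2, 3, 5] / [7];  Q = [1, 2, 4] / [3]
  Insert 1 (step 5): P = [1, 3, 5] / [2] / [7];  Q = [1, 2, 4] / [3] / [5]
  Insert 6 (step 6): P = [1, 3, 5, 6] / [2] / [7];  Q = [1, 2, 4, 6] / [3] / [5]
  Insert 4 (step 7): P = [1, 3, 4, 6] / [2, 5] / [7];  Q = [1, 2, 4, 6] / [3, 7] / [5]
Final shape: (4, 2, 1).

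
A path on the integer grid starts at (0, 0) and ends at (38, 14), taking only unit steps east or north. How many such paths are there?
Number of paths = 1768966344600

A monotone lattice path from (0, 0) to (38, 14) consists of 38 east steps and 14 north steps in some order, so it is determined by which 38 of the 52 steps are east. The count is C(52, 38) = 1768966344600.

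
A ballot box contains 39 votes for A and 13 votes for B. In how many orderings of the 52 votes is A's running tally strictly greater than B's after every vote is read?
Strict-lead orderings = 317506779800

Total orderings of the 52 votes with 39 for A: C(52, 39) = 635013559600. By the Bertrand ballot formula (Cycle Lemma / reflection principle), the number of orderings in which A is strictly ahead of B throughout is (p − q)/(p + q) · C(p + q, p) = (39 − 13)/(39 + 13) · 635013559600 = 317506779800.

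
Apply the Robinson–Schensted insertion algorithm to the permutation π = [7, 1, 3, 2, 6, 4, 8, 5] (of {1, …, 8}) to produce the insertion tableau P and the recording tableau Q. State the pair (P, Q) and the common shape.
P = [1, 2, 4, 5] / [3, 6, 8] / [7];  Q = [1, 3, 5, 7] / [2, 6, 8] / [4];  common shape = (4, 3, 1)

Row-insert the values π_1, π_2, … into P one at a time, bumping the leftmost entry strictly greater than the inserted value down to the next row. The recording tableau Q records, in position (i, j), the step at which that cell was added to P.
  Insert 7 (step 1): P = [7];  Q = [1]
  Insert 1 (step 2): P = [1] / [7];  Q = [1] / [2]
  Insert 3 (step 3): P = [1, 3] / [7];  Q = [1, 3] / [2]
  Insert 2 (step 4): P = [1, 2] / [3] / [7];  Q = [1, 3] / [2] / [4]
  Insert 6 (step 5): P = [1, 2, 6] / [3] / [7];  Q = [1, 3, 5] / [2] / [4]
  Insert 4 (step 6): P = [1, 2, 4] / [3, 6] / [7];  Q = [1, 3, 5] / [2, 6] / [4]
  Insert 8 (step 7): P = [1, 2, 4, 8] / [3, 6] / [7];  Q = [1, 3, 5, 7] / [2, 6] / [4]
  Insert 5 (step 8): P = [1, 2, 4, 5] / [3, 6, 8] / [7];  Q = [1, 3, 5, 7] / [2, 6, 8] / [4]
Final shape: (4, 3, 1).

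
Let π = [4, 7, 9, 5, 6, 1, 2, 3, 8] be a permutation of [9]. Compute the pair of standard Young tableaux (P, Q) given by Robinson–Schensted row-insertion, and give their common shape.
P = [1, 2, 3, 8] / [4, 5, 6] / [7, 9];  Q = [1, 2, 3, 9] / [4, 5, 8] / [6, 7];  common shape = (4, 3, 2)

Row-insert the values π_1, π_2, … into P one at a time, bumping the leftmost entry strictly greater than the inserted value down to the next row. The recording tableau Q records, in position (i, j), the step at which that cell was added to P.
  Insert 4 (step 1): P = [4];  Q = [1]
  Insert 7 (step 2): P = [4, 7];  Q = [1, 2]
  Insert 9 (step 3): P = [4, 7, 9];  Q = [1, 2, 3]
  Insert 5 (step 4): P = [4, 5, 9] / [7];  Q = [1, 2, 3] / [4]
  Insert 6 (step 5): P = [4, 5, 6] / [7, 9];  Q = [1, 2, 3] / [4, 5]
  Insert 1 (step 6): P = [1, 5, 6] / [4, 9] / [7];  Q = [1, 2, 3] / [4, 5] / [6]
  Insert 2 (step 7): P = [1, 2, 6] / [4, 5] / [7, 9];  Q = [1, 2, 3] / [4, 5] / [6, 7]
  Insert 3 (step 8): P = [1, 2, 3] / [4, 5, 6] / [7, 9];  Q = [1, 2, 3] / [4, 5, 8] / [6, 7]
  Insert 8 (step 9): P = [1, 2, 3, 8] / [4, 5, 6] / [7, 9];  Q = [1, 2, 3, 9] / [4, 5, 8] / [6, 7]
Final shape: (4, 3, 2).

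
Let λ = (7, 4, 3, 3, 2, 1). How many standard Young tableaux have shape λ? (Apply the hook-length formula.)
# SYT of shape (7, 4, 3, 3, 2, 1) = 203693490

Hook-length formula: f^λ = n! / Π hook(c), product over all cells c of the Young diagram. For λ = (7, 4, 3, 3, 2, 1), n = 20 boxes. Hook lengths by row (left-to-right, top-to-bottom): [12, 10, 8, 5, 3, 2, 1]; [8, 6, 4, 1]; [6, 4, 2]; [5, 3, 1]; [3, 1]; [1]. Product of hooks = 11943936000. So f^λ = 20! / 11943936000 = 2432902008176640000 / 11943936000 = 203693490.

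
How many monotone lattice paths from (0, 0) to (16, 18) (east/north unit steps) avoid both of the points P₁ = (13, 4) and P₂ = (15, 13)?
Number of paths = 1978475470

Inclusion–exclusion. Total paths: C(34, 16) = 2203961430. Through P₁: C(17, 13)·C(17, 3) = 1618400. Through P₂: C(28, 15)·C(6, 1) = 224652960. Since P₁ is strictly southwest of P₂, a monotone path through both must visit P₁ then P₂; paths through both = C(17, 13)·C(11, 2)·C(6, 1) = 785400. Avoid both = 2203961430 − 1618400 − 224652960 + 785400 = 1978475470.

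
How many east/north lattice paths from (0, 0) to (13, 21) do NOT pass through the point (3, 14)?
Number of paths = 914759120

Total paths from (0, 0) to (13, 21): C(34, 13) = 927983760. Paths through (3, 14): (paths (0, 0) → (3, 14)) × (paths (3, 14) → (13, 21)) = C(17, 3) · C(17, 10) = 680 · 19448 = 13224640. Avoidance count = 927983760 − 13224640 = 914759120.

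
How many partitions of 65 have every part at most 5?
p(65, parts ≤ 5) = 9542

Use the recurrence p(n, m) = p(n, m−1) + p(n−m, m): either the largest part is < m (count p(n, m−1)) or the largest part is exactly m (remove one copy of m, count p(n−m, m)). With p(0, ·) = 1 this gives p(65, parts ≤ 5) = 9542. (By conjugating Young diagrams, this also counts partitions of 65 into at most 5 parts.)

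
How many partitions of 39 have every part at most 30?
p(39, parts ≤ 30) = 31118

Use the recurrence p(n, m) = p(n, m−1) + p(n−m, m): either the largest part is < m (count p(n, m−1)) or the largest part is exactly m (remove one copy of m, count p(n−m, m)). With p(0, ·) = 1 this gives p(39, parts ≤ 30) = 31118. (By conjugating Young diagrams, this also counts partitions of 39 into at most 30 parts.)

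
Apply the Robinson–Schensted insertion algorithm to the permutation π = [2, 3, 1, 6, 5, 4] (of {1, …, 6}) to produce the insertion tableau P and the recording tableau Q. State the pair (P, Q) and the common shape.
P = [1, 3, 4] / [2, 5] / [6];  Q = [1, 2, 4] / [3, 5] / [6];  common shape = (3, 2, 1)

Row-insert the values π_1, π_2, … into P one at a time, bumping the leftmost entry strictly greater than the inserted value down to the next row. The recording tableau Q records, in position (i, j), the step at which that cell was added to P.
  Insert 2 (step 1): P = [2];  Q = [1]
  Insert 3 (step 2): P = [2, 3];  Q = [1, 2]
  Insert 1 (step 3): P = [1, 3] / [2];  Q = [1, 2] / [3]
  Insert 6 (step 4): P = [1, 3, 6] / [2];  Q = [1, 2, 4] / [3]
  Insert 5 (step 5): P = [1, 3, 5] / [2, 6];  Q = [1, 2, 4] / [3, 5]
  Insert 4 (step 6): P = [1, 3, 4] / [2, 5] / [6];  Q = [1, 2, 4] / [3, 5] / [6]
Final shape: (3, 2, 1).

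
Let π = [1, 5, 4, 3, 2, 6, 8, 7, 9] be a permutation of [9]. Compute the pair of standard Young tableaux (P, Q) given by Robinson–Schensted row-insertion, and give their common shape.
P = [1, 2, 6, 7, 9] / [3, 8] / [4] / [5];  Q = [1, 2, 6, 7, 9] / [3, 8] / [4] / [5];  common shape = (5, 2, 1, 1)

Row-insert the values π_1, π_2, … into P one at a time, bumping the leftmost entry strictly greater than the inserted value down to the next row. The recording tableau Q records, in position (i, j), the step at which that cell was added to P.
  Insert 1 (step 1): P = [1];  Q = [1]
  Insert 5 (step 2): P = [1, 5];  Q = [1, 2]
  Insert 4 (step 3): P = [1, 4] / [5];  Q = [1, 2] / [3]
  Insert 3 (step 4): P = [1, 3] / [4] / [5];  Q = [1, 2] / [3] / [4]
  Insert 2 (step 5): P = [1, 2] / [3] / [4] / [5];  Q = [1, 2] / [3] / [4] / [5]
  Insert 6 (step 6): P = [1, 2, 6] / [3] / [4] / [5];  Q = [1, 2, 6] / [3] / [4] / [5]
  Insert 8 (step 7): P = [1, 2, 6, 8] / [3] / [4] / [5];  Q = [1, 2, 6, 7] / [3] / [4] / [5]
  Insert 7 (step 8): P = [1, 2, 6, 7] / [3, 8] / [4] / [5];  Q = [1, 2, 6, 7] / [3, 8] / [4] / [5]
  Insert 9 (step 9): P = [1, 2, 6, 7, 9] / [3, 8] / [4] / [5];  Q = [1, 2, 6, 7, 9] / [3, 8] / [4] / [5]
Final shape: (5, 2, 1, 1).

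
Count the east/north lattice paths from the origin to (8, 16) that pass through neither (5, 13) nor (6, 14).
Number of paths = 434367

Inclusion–exclusion. Total paths: C(24, 8) = 735471. Through P₁: C(18, 5)·C(6, 3) = 171360. Through P₂: C(20, 6)·C(4, 2) = 232560. Since P₁ is strictly southwest of P₂, a monotone path through both must visit P₁ then P₂; paths through both = C(18, 5)·C(2, 1)·C(4, 2) = 102816. Avoid both = 735471 − 171360 − 232560 + 102816 = 434367.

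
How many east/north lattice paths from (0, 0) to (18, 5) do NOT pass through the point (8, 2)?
Number of paths = 20779

Total paths from (0, 0) to (18, 5): C(23, 18) = 33649. Paths through (8, 2): (paths (0, 0) → (8, 2)) × (paths (8, 2) → (18, 5)) = C(10, 8) · C(13, 10) = 45 · 286 = 12870. Avoidance count = 33649 − 12870 = 20779.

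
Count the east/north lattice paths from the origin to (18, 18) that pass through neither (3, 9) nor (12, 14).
Number of paths = 6851859820

Inclusion–exclusion. Total paths: C(36, 18) = 9075135300. Through P₁: C(12, 3)·C(24, 15) = 287650880. Through P₂: C(26, 12)·C(10, 6) = 2028117000. Since P₁ is strictly southwest of P₂, a monotone path through both must visit P₁ then P₂; paths through both = C(12, 3)·C(14, 9)·C(10, 6) = 92492400. Avoid both = 9075135300 − 287650880 − 2028117000 + 92492400 = 6851859820.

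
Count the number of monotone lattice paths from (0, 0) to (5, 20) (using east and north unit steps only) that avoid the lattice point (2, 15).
Number of paths = 45514

Total paths from (0, 0) to (5, 20): C(25, 5) = 53130. Paths through (2, 15): (paths (0, 0) → (2, 15)) × (paths (2, 15) → (5, 20)) = C(17, 2) · C(8, 3) = 136 · 56 = 7616. Avoidance count = 53130 − 7616 = 45514.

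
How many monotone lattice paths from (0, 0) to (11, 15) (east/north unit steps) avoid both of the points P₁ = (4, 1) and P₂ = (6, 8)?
Number of paths = 4908944

Inclusion–exclusion. Total paths: C(26, 11) = 7726160. Through P₁: C(5, 4)·C(21, 7) = 581400. Through P₂: C(14, 6)·C(12, 5) = 2378376. Since P₁ is strictly southwest of P₂, a monotone path through both must visit P₁ then P₂; paths through both = C(5, 4)·C(9, 2)·C(12, 5) = 142560. Avoid both = 7726160 − 581400 − 2378376 + 142560 = 4908944.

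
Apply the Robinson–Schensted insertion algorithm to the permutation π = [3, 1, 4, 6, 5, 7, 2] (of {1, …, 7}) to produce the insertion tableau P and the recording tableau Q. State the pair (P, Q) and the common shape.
P = [1, 2, 5, 7] / [3, 4] / [6];  Q = [1, 3, 4, 6] / [2, 5] / [7];  common shape = (4, 2, 1)

Row-insert the values π_1, π_2, … into P one at a time, bumping the leftmost entry strictly greater than the inserted value down to the next row. The recording tableau Q records, in position (i, j), the step at which that cell was added to P.
  Insert 3 (step 1): P = [3];  Q = [1]
  Insert 1 (step 2): P = [1] / [3];  Q = [1] / [2]
  Insert 4 (step 3): P = [1, 4] / [3];  Q = [1, 3] / [2]
  Insert 6 (step 4): P = [1, 4, 6] / [3];  Q = [1, 3, 4] / [2]
  Insert 5 (step 5): P = [1, 4, 5] / [3, 6];  Q = [1, 3, 4] / [2, 5]
  Insert 7 (step 6): P = [1, 4, 5, 7] / [3, 6];  Q = [1, 3, 4, 6] / [2, 5]
  Insert 2 (step 7): P = [1, 2, 5, 7] / [3, 4] / [6];  Q = [1, 3, 4, 6] / [2, 5] / [7]
Final shape: (4, 2, 1).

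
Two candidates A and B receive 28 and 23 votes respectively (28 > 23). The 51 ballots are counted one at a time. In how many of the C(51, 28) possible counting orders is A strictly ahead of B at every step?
Strict-lead orderings = 19293438101000

Total orderings of the 51 votes with 28 for A: C(51, 28) = 196793068630200. By the Bertrand ballot formula (Cycle Lemma / reflection principle), the number of orderings in which A is strictly ahead of B throughout is (p − q)/(p + q) · C(p + q, p) = (28 − 23)/(28 + 23) · 196793068630200 = 19293438101000.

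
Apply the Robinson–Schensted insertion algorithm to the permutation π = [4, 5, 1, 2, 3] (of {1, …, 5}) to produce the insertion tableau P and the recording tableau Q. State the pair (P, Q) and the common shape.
P = [1, 2, 3] / [4, 5];  Q = [1, 2, 5] / [3, 4];  common shape = (3, 2)

Row-insert the values π_1, π_2, … into P one at a time, bumping the leftmost entry strictly greater than the inserted value down to the next row. The recording tableau Q records, in position (i, j), the step at which that cell was added to P.
  Insert 4 (step 1): P = [4];  Q = [1]
  Insert 5 (step 2): P = [4, 5];  Q = [1, 2]
  Insert 1 (step 3): P = [1, 5] / [4];  Q = [1, 2] / [3]
  Insert 2 (step 4): P = [1, 2] / [4, 5];  Q = [1, 2] / [3, 4]
  Insert 3 (step 5): P = [1, 2, 3] / [4, 5];  Q = [1, 2, 5] / [3, 4]
Final shape: (3, 2).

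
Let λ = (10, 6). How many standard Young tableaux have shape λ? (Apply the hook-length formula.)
# SYT of shape (10, 6) = 3640

Hook-length formula: f^λ = n! / Π hook(c), product over all cells c of the Young diagram. For λ = (10, 6), n = 16 boxes. Hook lengths by row (left-to-right, top-to-bottom): [11, 10, 9, 8, 7, 6, 4, 3, 2, 1]; [6, 5, 4, 3, 2, 1]. Product of hooks = 5748019200. So f^λ = 16! / 5748019200 = 20922789888000 / 5748019200 = 3640.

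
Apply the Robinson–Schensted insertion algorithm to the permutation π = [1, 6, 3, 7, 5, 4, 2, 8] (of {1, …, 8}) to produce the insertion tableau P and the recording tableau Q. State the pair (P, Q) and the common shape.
P = [1, 2, 4, 8] / [3, 7] / [5] / [6];  Q = [1, 2, 4, 8] / [3, 5] / [6] / [7];  common shape = (4, 2, 1, 1)

Row-insert the values π_1, π_2, … into P one at a time, bumping the leftmost entry strictly greater than the inserted value down to the next row. The recording tableau Q records, in position (i, j), the step at which that cell was added to P.
  Insert 1 (step 1): P = [1];  Q = [1]
  Insert 6 (step 2): P = [1, 6];  Q = [1, 2]
  Insert 3 (step 3): P = [1, 3] / [6];  Q = [1, 2] / [3]
  Insert 7 (step 4): P = [1, 3, 7] / [6];  Q = [1, 2, 4] / [3]
  Insert 5 (step 5): P = [1, 3, 5] / [6, 7];  Q = [1, 2, 4] / [3, 5]
  Insert 4 (step 6): P = [1, 3, 4] / [5, 7] / [6];  Q = [1, 2, 4] / [3, 5] / [6]
  Insert 2 (step 7): P = [1, 2, 4] / [3, 7] / [5] / [6];  Q = [1, 2, 4] / [3, 5] / [6] / [7]
  Insert 8 (step 8): P = [1, 2, 4, 8] / [3, 7] / [5] / [6];  Q = [1, 2, 4, 8] / [3, 5] / [6] / [7]
Final shape: (4, 2, 1, 1).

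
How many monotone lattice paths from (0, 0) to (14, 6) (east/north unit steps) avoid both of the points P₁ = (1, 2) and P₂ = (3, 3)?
Number of paths = 27616

Inclusion–exclusion. Total paths: C(20, 14) = 38760. Through P₁: C(3, 1)·C(17, 13) = 7140. Through P₂: C(6, 3)·C(14, 11) = 7280. Since P₁ is strictly southwest of P₂, a monotone path through both must visit P₁ then P₂; paths through both = C(3, 1)·C(3, 2)·C(14, 11) = 3276. Avoid both = 38760 − 7140 − 7280 + 3276 = 27616.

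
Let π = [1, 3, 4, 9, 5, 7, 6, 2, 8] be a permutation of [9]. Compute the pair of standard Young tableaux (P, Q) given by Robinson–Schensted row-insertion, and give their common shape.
P = [1, 2, 4, 5, 6, 8] / [3] / [7] / [9];  Q = [1, 2, 3, 4, 6, 9] / [5] / [7] / [8];  common shape = (6, 1, 1, 1)

Row-insert the values π_1, π_2, … into P one at a time, bumping the leftmost entry strictly greater than the inserted value down to the next row. The recording tableau Q records, in position (i, j), the step at which that cell was added to P.
  Insert 1 (step 1): P = [1];  Q = [1]
  Insert 3 (step 2): P = [1, 3];  Q = [1, 2]
  Insert 4 (step 3): P = [1, 3, 4];  Q = [1, 2, 3]
  Insert 9 (step 4): P = [1, 3, 4, 9];  Q = [1, 2, 3, 4]
  Insert 5 (step 5): P = [1, 3, 4, 5] / [9];  Q = [1, 2, 3, 4] / [5]
  Insert 7 (step 6): P = [1, 3, 4, 5, 7] / [9];  Q = [1, 2, 3, 4, 6] / [5]
  Insert 6 (step 7): P = [1, 3, 4, 5, 6] / [7] / [9];  Q = [1, 2, 3, 4, 6] / [5] / [7]
  Insert 2 (step 8): P = [1, 2, 4, 5, 6] / [3] / [7] / [9];  Q = [1, 2, 3, 4, 6] / [5] / [7] / [8]
  Insert 8 (step 9): P = [1, 2, 4, 5, 6, 8] / [3] / [7] / [9];  Q = [1, 2, 3, 4, 6, 9] / [5] / [7] / [8]
Final shape: (6, 1, 1, 1).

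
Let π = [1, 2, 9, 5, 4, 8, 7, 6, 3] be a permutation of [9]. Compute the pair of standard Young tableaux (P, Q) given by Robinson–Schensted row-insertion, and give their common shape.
P = [1, 2, 3, 6] / [4, 7] / [5] / [8] / [9];  Q = [1, 2, 3, 6] / [4, 7] / [5] / [8] / [9];  common shape = (4, 2, 1, 1, 1)

Row-insert the values π_1, π_2, … into P one at a time, bumping the leftmost entry strictly greater than the inserted value down to the next row. The recording tableau Q records, in position (i, j), the step at which that cell was added to P.
  Insert 1 (step 1): P = [1];  Q = [1]
  Insert 2 (step 2): P = [1, 2];  Q = [1, 2]
  Insert 9 (step 3): P = [1, 2, 9];  Q = [1, 2, 3]
  Insert 5 (step 4): P = [1, 2, 5] / [9];  Q = [1, 2, 3] / [4]
  Insert 4 (step 5): P = [1, 2, 4] / [5] / [9];  Q = [1, 2, 3] / [4] / [5]
  Insert 8 (step 6): P = [1, 2, 4, 8] / [5] / [9];  Q = [1, 2, 3, 6] / [4] / [5]
  Insert 7 (step 7): P = [1, 2, 4, 7] / [5, 8] / [9];  Q = [1, 2, 3, 6] / [4, 7] / [5]
  Insert 6 (step 8): P = [1, 2, 4, 6] / [5, 7] / [8] / [9];  Q = [1, 2, 3, 6] / [4, 7] / [5] / [8]
  Insert 3 (step 9): P = [1, 2, 3, 6] / [4, 7] / [5] / [8] / [9];  Q = [1, 2, 3, 6] / [4, 7] / [5] / [8] / [9]
Final shape: (4, 2, 1, 1, 1).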